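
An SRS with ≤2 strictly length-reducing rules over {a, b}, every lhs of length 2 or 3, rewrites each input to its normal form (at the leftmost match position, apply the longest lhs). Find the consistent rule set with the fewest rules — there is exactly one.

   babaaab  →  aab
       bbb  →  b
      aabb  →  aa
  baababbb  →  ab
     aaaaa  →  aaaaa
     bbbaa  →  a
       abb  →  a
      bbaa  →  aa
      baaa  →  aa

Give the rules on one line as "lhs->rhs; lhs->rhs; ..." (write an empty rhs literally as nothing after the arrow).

  | babaaab => baaab => aab
  | bbb => b
  | aabb => aa
  | baababbb => ababbb => abbb => ab

ba->; bb->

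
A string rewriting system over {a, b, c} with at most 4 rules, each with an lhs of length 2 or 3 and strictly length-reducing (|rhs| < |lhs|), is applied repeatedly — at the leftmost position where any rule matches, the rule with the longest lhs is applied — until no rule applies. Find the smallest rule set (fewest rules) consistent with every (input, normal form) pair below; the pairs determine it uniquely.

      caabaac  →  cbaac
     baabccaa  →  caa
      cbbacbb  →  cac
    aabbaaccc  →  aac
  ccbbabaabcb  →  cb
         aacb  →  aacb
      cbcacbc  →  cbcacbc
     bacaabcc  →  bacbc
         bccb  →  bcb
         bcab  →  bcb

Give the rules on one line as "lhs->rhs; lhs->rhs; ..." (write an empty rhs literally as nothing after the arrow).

  | caabaac => cabaac => cbaac
  | baabccaa => babccaa => bbccaa => ccaa => caa
  | cbbacbb => cacbb => cac
  | aabbaaccc => abbaaccc => bbaaccc => aaccc => aacc => aac

ab->b; bb->; cc->c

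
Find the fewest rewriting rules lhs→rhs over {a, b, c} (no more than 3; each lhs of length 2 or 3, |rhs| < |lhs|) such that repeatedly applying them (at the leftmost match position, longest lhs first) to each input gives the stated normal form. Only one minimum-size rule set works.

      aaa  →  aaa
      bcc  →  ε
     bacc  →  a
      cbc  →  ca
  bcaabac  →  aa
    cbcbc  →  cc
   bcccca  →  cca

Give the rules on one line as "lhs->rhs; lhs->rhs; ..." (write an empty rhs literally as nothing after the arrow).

ab->; ac->; bc->a

  | aaa
  | bcc => ac => ε
  | bacc => bc => a
  | cbc => ca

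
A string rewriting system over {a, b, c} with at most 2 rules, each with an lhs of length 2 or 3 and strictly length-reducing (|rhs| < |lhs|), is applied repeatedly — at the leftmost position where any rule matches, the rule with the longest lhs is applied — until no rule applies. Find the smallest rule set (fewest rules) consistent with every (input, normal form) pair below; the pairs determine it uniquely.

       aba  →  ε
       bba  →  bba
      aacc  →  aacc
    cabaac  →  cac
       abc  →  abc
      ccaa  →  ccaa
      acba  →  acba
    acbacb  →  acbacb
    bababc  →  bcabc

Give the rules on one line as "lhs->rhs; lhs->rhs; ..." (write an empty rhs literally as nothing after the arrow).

aba->; bab->bc

  | aba => ε
  | bba
  | aacc
  | cabaac => cac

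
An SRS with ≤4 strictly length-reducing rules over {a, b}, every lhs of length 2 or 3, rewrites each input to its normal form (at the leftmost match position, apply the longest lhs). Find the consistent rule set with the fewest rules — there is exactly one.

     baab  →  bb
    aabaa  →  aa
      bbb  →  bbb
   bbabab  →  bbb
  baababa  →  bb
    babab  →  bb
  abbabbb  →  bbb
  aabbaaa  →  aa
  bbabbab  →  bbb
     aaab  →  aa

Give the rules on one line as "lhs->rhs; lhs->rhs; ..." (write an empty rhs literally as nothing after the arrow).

  | baab => bb
  | aabaa => aa
  | bbb
  | bbabab => bbb

ab->; aba->; baa->b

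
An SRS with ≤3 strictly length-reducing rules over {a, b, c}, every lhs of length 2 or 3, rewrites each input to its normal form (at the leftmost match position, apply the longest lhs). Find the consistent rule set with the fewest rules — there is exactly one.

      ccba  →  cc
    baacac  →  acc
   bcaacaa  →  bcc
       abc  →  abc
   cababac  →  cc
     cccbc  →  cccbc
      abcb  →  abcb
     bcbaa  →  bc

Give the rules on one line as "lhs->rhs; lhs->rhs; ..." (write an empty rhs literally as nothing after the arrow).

  | ccba => cc
  | baacac => acac => acc
  | bcaacaa => bcacaa => bccaa => bcca => bcc
  | abc

ba->; ca->c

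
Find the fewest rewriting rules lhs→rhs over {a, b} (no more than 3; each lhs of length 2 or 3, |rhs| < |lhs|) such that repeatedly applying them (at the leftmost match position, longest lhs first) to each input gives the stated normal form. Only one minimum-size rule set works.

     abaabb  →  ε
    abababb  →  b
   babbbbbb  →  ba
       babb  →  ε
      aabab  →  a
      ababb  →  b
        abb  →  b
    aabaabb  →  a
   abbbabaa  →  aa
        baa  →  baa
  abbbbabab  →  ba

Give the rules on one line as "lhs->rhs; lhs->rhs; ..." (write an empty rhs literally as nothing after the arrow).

  | abaabb => aabb => ab => ε
  | abababb => ababb => abb => b
  | babbbbbb => bbbbbb => babbb => bbb => ba
  | babb => bb => ε

ab->; bb->; bbb->ba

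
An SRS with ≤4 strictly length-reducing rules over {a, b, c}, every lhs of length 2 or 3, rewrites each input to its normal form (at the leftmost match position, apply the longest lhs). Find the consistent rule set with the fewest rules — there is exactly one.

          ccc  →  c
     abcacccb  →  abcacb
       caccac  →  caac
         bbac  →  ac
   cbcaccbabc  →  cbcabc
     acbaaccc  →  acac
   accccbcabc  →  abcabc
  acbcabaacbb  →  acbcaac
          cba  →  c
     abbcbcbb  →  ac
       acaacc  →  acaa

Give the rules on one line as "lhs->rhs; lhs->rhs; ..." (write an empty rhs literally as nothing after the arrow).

  | ccc => c
  | abcacccb => abcacb
  | caccac => caac
  | bbac => ac

ba->; bb->; bcb->b; cc->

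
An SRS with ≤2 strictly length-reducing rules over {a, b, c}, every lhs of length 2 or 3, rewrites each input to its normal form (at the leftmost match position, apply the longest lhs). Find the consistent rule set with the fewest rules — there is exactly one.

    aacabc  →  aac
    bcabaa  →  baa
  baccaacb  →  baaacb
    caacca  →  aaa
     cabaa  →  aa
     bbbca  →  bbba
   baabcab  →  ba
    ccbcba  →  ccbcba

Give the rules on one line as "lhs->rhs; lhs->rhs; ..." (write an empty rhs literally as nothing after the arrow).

ab->; ca->a

  | aacabc => aaabc => aac
  | bcabaa => babaa => baa
  | baccaacb => bacaacb => baaacb
  | caacca => aacca => aaca => aaa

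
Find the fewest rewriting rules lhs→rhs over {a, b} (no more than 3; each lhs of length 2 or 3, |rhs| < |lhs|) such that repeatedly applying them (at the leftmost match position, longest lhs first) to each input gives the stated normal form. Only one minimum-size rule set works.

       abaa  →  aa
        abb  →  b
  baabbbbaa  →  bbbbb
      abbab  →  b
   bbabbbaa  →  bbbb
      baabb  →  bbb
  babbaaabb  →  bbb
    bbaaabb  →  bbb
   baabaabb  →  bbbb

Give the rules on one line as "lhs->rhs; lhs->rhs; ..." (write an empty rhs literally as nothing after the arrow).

  | abaa => aa
  | abb => b
  | baabbbbaa => bbbbbaa => bbbbb
  | abbab => bab => b

ab->; baa->b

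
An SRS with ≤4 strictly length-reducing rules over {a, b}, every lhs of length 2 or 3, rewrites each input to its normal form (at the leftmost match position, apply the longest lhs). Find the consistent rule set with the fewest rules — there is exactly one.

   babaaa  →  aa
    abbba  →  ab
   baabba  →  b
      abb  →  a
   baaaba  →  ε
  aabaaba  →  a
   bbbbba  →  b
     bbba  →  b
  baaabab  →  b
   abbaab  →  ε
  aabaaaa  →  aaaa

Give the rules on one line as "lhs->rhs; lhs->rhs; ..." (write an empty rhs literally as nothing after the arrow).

  | babaaa => bbaaa => aa
  | abbba => aba => ab
  | baabba => babba => bbba => ba => b
  | abb => a

aab->; ba->b; bb->; bba->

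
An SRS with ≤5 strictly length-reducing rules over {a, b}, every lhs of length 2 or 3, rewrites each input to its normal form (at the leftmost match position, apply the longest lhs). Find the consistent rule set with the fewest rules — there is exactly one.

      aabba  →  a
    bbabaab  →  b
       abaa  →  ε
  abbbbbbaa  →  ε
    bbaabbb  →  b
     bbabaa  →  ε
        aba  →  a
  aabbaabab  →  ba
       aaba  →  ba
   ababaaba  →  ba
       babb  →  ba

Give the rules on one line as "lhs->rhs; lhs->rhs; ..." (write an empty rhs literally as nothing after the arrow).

  | aabba => bba => a
  | bbabaab => abaab => aab => b
  | abaa => aa => ε
  | abbbbbbaa => abbbbbaa => abbbbaa => abbbaa => abbaa => abaa => aa => ε

aa->; ab->a; aba->a; bb->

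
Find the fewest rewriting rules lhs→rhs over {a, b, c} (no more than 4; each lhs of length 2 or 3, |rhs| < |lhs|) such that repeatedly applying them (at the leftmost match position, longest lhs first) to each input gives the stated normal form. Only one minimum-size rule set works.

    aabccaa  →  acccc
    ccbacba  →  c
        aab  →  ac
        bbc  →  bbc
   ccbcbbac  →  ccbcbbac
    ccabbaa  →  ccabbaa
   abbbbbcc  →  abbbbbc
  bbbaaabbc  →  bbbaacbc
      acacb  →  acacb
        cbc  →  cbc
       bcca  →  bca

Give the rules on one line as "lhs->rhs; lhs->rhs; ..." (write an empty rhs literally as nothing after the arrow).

  | aabccaa => acccaa => acccc
  | ccbacba => ccba => c
  | aab => ac
  | bbc

aab->ac; bcc->bc; caa->cc; cba->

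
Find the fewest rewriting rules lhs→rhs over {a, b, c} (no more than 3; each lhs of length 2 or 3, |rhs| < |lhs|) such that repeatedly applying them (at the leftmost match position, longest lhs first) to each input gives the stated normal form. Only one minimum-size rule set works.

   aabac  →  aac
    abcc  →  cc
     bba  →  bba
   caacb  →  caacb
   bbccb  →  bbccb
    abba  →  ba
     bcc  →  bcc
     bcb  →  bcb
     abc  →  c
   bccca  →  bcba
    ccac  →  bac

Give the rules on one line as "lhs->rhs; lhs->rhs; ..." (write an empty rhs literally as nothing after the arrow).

  | aabac => aac
  | abcc => cc
  | bba
  | caacb

ab->; cca->ba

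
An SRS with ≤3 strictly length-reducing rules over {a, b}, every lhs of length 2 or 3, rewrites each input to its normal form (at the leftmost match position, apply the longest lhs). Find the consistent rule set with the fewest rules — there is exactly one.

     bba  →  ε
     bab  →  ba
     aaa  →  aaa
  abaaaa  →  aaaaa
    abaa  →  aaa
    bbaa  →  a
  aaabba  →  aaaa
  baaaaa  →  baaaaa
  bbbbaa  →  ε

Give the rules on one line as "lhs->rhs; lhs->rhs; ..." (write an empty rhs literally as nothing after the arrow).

ab->a; bba->

  | bba => ε
  | bab => ba
  | aaa
  | abaaaa => aaaaa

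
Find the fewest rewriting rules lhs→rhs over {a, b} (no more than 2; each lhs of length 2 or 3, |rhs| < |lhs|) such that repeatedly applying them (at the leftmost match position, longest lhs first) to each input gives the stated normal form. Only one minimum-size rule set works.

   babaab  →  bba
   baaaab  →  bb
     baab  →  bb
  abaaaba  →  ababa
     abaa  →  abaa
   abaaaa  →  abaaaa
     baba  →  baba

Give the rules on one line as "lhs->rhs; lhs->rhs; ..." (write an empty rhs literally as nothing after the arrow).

  | babaab => babb => bba
  | baaaab => baab => bb
  | baab => bb
  | abaaaba => ababa

aab->b; abb->ba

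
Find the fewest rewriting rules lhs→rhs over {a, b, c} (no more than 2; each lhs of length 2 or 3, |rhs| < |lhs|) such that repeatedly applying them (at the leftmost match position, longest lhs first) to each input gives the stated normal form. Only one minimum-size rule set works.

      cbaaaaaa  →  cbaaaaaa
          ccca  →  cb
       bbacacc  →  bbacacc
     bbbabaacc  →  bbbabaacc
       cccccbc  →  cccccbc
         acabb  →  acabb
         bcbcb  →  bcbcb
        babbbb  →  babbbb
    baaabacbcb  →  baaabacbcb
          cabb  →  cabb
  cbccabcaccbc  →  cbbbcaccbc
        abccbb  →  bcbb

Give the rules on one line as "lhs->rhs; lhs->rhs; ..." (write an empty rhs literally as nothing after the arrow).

  | cbaaaaaa
  | ccca => cb
  | bbacacc
  | bbbabaacc

abc->b; cca->b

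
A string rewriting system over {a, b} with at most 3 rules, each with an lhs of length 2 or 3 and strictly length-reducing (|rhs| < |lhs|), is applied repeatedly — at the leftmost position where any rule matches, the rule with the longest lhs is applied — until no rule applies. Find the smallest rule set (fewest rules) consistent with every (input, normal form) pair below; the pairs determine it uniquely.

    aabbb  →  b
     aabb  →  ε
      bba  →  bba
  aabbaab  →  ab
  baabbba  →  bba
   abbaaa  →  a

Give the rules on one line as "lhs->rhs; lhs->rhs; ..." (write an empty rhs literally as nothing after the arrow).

aa->a; abb->

  | aabbb => abbb => b
  | aabb => abb => ε
  | bba
  | aabbaab => abbaab => aab => ab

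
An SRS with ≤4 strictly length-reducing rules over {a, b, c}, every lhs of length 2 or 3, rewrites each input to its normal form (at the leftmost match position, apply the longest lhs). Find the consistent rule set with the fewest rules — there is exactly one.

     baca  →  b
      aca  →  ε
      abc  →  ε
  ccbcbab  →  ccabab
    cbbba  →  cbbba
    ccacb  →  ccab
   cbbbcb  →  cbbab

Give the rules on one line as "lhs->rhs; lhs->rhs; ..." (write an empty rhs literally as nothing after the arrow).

aa->; ac->a; bc->a

  | baca => baa => b
  | aca => aa => ε
  | abc => aa => ε
  | ccbcbab => ccabab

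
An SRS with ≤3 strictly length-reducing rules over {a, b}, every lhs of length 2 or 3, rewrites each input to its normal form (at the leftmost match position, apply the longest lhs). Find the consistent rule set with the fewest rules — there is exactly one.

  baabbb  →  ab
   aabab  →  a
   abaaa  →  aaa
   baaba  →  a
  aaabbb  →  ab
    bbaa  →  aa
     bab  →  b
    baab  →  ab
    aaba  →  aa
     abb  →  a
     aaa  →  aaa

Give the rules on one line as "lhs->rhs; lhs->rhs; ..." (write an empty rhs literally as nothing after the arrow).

  | baabbb => abbb => ab
  | aabab => aab => a
  | abaaa => aaa
  | baaba => aba => a

aab->a; ba->; bb->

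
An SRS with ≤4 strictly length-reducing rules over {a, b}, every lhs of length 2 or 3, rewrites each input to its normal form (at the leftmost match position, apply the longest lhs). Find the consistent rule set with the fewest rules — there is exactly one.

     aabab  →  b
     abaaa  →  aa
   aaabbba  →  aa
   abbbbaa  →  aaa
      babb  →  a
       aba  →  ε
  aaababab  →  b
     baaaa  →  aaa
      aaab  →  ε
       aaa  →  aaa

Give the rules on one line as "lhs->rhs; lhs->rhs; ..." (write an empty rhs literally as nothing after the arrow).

aab->ba; ab->b; ba->; bb->a

  | aabab => baab => ab => b
  | abaaa => baaa => aa
  | aaabbba => ababba => babba => bba => aa
  | abbbbaa => bbbbaa => abbaa => bbaa => aaa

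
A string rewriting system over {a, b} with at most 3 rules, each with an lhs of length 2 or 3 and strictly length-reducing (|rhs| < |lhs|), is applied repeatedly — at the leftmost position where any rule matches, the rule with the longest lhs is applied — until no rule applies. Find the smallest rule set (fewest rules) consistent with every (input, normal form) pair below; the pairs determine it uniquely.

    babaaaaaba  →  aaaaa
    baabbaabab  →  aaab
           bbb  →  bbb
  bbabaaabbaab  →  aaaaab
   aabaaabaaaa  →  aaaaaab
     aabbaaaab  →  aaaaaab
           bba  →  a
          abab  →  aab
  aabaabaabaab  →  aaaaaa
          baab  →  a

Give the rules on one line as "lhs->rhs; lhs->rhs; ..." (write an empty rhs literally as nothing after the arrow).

abb->a; ba->a; baa->ab

  | babaaaaaba => abaaaaaba => aabaaaba => aaababa => aaaaba => aaaaa
  | baabbaabab => abbbaabab => abaabab => aabbab => aaab
  | bbb
  | bbabaaabbaab => babaaabbaab => abaaabbaab => aababbaab => aaabbaab => aaaaab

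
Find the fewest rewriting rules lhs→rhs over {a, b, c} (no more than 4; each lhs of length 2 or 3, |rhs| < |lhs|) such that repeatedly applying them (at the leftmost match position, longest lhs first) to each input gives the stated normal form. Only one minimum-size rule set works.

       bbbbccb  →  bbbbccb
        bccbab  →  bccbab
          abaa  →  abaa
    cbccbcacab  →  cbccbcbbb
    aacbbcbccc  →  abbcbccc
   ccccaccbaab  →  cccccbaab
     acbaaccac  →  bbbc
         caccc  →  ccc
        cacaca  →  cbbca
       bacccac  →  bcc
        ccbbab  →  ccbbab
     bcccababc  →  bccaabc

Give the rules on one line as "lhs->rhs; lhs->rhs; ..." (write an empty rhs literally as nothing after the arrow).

ac->; aca->bb; cab->a

  | bbbbccb
  | bccbab
  | abaa
  | cbccbcacab => cbccbcbbb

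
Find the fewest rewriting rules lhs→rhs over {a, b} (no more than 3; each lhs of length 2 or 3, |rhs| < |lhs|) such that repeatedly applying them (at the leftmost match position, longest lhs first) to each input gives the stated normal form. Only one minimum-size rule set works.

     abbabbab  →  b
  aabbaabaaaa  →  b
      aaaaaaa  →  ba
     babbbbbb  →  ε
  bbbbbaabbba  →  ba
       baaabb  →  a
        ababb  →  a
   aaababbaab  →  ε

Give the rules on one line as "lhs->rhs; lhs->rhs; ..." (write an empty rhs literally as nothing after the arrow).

aa->b; bab->b; bb->

  | abbabbab => aabbab => bbbab => bab => b
  | aabbaabaaaa => bbbaabaaaa => baabaaaa => bbbaaaa => baaaa => bbaa => aa => b
  | aaaaaaa => baaaaa => bbaaa => aaa => ba
  | babbbbbb => bbbbbb => bbbb => bb => ε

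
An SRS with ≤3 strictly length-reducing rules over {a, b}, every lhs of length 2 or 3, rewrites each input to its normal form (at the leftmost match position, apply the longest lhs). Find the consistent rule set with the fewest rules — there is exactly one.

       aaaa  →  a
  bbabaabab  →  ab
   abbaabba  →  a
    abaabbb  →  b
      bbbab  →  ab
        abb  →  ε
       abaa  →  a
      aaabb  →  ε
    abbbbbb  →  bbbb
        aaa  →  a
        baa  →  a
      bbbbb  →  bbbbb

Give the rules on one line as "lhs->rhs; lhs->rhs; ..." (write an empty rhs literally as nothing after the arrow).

  | aaaa => aaa => aa => a
  | bbabaabab => babaabab => abaabab => aaabab => aabab => abab => aab => ab
  | abbaabba => aabba => abba => a
  | abaabbb => aaabbb => aabbb => abbb => b

aa->a; abb->; ba->a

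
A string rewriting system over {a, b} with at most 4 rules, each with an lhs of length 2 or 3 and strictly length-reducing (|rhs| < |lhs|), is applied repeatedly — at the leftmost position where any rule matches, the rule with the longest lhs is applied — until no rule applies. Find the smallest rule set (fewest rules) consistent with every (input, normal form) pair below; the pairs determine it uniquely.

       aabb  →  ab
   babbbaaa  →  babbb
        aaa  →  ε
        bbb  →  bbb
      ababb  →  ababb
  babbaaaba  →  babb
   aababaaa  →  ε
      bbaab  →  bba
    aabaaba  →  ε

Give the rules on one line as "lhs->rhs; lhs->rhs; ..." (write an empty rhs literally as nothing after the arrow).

aa->; aaa->aa; aab->a

  | aabb => ab
  | babbbaaa => babbbaa => babbb
  | aaa => aa => ε
  | bbb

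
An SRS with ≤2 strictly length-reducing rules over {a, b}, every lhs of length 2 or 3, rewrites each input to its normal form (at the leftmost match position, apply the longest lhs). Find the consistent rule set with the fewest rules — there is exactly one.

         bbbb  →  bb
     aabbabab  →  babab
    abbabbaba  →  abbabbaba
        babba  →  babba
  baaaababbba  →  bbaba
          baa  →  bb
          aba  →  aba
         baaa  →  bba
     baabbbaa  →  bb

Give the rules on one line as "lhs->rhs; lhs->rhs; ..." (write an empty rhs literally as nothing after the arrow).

aa->b; bbb->b

  | bbbb => bb
  | aabbabab => bbbabab => babab
  | abbabbaba
  | babba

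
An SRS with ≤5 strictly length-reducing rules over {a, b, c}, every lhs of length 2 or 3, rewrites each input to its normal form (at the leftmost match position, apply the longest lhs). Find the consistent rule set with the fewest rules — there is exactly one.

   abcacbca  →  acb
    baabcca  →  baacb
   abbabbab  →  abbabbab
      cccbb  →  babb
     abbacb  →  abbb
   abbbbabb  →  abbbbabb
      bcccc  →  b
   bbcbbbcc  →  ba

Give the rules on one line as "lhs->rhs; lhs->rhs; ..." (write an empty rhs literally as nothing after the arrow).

  | abcacbca => acacbca => abcbca => acbca => acca => acb
  | baabcca => baacca => baacb
  | abbabbab
  | cccbb => babb

bac->b; bc->c; ca->b; ccc->ba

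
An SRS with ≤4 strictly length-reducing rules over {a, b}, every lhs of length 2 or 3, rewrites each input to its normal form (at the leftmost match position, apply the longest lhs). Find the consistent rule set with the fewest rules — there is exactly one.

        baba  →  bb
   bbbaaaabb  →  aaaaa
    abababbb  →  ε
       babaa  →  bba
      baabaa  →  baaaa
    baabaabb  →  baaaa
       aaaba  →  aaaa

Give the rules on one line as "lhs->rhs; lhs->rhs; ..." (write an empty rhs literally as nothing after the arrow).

aab->aa; ab->; aba->b; bbb->a

  | baba => bb
  | bbbaaaabb => aaaaabb => aaaaab => aaaaa
  | abababbb => bbabbb => bbbb => ab => ε
  | babaa => bba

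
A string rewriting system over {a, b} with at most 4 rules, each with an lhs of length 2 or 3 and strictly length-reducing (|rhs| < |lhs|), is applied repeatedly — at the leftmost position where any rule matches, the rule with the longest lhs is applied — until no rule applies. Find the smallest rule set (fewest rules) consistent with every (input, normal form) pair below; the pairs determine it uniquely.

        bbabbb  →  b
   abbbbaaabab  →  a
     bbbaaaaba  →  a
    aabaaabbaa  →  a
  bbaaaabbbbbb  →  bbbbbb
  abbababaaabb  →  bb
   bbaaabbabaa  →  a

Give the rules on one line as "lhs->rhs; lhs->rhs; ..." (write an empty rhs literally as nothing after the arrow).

  | bbabbb => babb => ab => b
  | abbbbaaabab => bbbbaaabab => bbbaaabab => bbaaabab => baaabab => aaabab => aabab => abab => bab => a
  | bbbaaaaba => bbaaaaba => baaaaba => aaaaba => aaaba => aaba => aba => ba => a
  | aabaaabbaa => abaaabbaa => baaabbaa => aaabbaa => aabbaa => abbaa => bbaa => baa => aa => a

aa->a; ab->b; ba->a; bab->a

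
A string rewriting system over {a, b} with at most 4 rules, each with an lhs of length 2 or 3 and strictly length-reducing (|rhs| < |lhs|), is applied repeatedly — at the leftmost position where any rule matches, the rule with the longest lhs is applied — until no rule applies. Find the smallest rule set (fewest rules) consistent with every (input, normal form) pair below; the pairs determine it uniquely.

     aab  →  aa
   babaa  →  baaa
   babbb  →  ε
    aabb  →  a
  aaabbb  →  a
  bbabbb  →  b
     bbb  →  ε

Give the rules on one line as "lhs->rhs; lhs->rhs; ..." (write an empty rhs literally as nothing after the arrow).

  | aab => aa
  | babaa => baaa
  | babbb => bbb => ε
  | aabb => ab => a

ab->a; abb->b; bbb->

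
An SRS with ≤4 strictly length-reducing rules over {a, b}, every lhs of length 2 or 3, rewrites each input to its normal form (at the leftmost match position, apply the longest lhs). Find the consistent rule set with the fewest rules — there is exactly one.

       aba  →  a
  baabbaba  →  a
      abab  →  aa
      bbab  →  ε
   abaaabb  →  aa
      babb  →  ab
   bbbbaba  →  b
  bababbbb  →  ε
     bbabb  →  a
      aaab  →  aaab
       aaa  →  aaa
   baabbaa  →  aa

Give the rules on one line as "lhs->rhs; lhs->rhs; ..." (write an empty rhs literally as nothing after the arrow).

  | aba => a
  | baabbaba => abbaba => aba => a
  | abab => aa
  | bbab => ba => ε

abb->; ba->; bab->a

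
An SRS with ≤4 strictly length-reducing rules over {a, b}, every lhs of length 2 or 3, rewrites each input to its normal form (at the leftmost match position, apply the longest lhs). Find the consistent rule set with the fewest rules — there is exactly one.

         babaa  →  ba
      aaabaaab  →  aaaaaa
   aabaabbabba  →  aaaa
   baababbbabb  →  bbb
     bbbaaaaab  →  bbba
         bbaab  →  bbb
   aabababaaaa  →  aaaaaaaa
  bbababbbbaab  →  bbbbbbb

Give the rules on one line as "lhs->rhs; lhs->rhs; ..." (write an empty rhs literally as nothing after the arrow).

ab->a; abb->; baa->b

  | babaa => baaa => ba
  | aaabaaab => aaaaaab => aaaaaa
  | aabaabbabba => aaaabbabba => aaaabba => aaaa
  | baababbbabb => bbabbbabb => bbbabb => bbb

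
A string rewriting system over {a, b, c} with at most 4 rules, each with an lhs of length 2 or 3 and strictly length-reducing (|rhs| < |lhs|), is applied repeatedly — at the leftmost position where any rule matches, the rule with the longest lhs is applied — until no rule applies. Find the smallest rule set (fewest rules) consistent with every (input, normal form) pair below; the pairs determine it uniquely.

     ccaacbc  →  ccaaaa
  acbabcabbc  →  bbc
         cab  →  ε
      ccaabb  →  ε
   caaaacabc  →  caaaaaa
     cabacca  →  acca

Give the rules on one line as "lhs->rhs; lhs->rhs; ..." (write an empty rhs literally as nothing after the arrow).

ab->b; cb->; cbc->aa

  | ccaacbc => ccaaaa
  | acbabcabbc => aabcabbc => abcabbc => bcabbc => bcbbc => bbc
  | cab => cb => ε
  | ccaabb => ccabb => ccbb => cb => ε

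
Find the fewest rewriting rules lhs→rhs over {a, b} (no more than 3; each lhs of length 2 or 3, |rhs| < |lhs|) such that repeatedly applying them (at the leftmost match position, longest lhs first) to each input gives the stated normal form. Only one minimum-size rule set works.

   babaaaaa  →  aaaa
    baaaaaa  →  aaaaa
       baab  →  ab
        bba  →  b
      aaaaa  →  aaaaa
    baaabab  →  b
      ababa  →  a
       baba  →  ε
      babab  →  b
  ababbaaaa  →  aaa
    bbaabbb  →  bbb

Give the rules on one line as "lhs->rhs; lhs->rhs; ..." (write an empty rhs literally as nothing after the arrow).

  | babaaaaa => baaaaa => aaaa
  | baaaaaa => aaaaa
  | baab => ab
  | bba => b

aab->b; ba->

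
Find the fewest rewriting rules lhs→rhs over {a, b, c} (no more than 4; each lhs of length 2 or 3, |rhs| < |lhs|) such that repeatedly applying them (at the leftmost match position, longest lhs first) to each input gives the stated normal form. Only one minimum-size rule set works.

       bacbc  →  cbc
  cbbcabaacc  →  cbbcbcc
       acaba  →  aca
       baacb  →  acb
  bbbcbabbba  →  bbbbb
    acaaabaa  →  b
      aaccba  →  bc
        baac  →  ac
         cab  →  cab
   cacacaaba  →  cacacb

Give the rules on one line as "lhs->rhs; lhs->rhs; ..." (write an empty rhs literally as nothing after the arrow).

aa->b; ba->; cba->

  | bacbc => cbc
  | cbbcabaacc => cbbcaacc => cbbcbcc
  | acaba => aca
  | baacb => acb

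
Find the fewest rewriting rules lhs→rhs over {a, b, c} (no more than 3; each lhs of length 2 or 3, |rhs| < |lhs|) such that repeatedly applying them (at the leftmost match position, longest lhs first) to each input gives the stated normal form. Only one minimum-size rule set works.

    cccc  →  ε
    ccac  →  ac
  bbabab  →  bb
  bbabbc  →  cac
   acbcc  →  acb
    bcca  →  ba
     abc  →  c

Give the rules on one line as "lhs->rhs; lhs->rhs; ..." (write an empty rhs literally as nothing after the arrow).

  | cccc => cc => ε
  | ccac => ac
  | bbabab => bbab => bb
  | bbabbc => bbbc => cac

ab->; bbb->ca; cc->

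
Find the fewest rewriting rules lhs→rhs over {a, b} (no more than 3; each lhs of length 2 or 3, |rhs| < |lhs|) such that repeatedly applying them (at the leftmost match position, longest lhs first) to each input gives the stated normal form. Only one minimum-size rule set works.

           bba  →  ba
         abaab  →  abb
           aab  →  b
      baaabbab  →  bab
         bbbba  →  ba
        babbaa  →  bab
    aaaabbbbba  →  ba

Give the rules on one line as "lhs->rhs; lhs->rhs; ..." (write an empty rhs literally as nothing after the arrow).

  | bba => ba
  | abaab => abb
  | aab => b
  | baaabbab => baabbab => bbbab => bbab => bab

aa->; aaa->aa; bba->ba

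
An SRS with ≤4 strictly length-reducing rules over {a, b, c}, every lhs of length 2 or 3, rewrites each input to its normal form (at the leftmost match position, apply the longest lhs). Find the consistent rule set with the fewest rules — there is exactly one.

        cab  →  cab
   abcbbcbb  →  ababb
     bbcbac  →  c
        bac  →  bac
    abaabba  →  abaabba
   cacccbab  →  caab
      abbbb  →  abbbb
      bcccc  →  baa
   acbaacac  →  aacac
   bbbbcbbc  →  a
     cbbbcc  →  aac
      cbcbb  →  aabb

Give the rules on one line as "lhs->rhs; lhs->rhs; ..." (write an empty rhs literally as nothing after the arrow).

bbc->c; cba->; cbc->aa; cc->a

  | cab
  | abcbbcbb => abccbb => ababb
  | bbcbac => cbac => c
  | bac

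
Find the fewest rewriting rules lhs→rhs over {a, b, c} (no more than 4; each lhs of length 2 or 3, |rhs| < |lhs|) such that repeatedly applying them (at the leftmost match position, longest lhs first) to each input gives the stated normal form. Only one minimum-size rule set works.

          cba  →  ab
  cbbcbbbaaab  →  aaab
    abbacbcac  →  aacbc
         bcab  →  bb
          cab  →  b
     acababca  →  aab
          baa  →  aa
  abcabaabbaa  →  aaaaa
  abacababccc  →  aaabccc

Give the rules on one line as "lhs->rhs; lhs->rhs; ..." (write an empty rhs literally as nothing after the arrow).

ba->a; ca->; cba->ab

  | cba => ab
  | cbbcbbbaaab => cbbcbbaaab => cbbcbaaab => cbbabaab => cbabaab => abbaab => abaab => aaab
  | abbacbcac => abacbcac => aacbcac => aacbc
  | bcab => bb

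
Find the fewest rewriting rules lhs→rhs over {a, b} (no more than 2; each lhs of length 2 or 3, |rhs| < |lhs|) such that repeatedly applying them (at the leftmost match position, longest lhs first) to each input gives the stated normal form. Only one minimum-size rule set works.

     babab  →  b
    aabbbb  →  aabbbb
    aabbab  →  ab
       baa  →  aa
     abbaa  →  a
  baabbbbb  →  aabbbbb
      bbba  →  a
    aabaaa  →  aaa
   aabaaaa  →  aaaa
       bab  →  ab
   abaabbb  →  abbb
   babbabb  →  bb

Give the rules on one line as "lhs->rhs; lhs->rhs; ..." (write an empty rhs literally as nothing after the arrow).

  | babab => abab => b
  | aabbbb
  | aabbab => aabab => ab
  | baa => aa

aba->; ba->a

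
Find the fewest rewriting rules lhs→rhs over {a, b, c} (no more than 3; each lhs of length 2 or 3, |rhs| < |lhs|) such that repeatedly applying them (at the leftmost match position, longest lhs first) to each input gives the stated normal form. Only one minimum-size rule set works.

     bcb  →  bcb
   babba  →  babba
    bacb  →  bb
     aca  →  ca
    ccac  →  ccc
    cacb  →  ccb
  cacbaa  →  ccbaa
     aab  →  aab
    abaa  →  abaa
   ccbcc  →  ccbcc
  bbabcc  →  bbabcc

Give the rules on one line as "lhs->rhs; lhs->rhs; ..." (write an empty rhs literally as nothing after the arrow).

ac->c; bac->b

  | bcb
  | babba
  | bacb => bb
  | aca => ca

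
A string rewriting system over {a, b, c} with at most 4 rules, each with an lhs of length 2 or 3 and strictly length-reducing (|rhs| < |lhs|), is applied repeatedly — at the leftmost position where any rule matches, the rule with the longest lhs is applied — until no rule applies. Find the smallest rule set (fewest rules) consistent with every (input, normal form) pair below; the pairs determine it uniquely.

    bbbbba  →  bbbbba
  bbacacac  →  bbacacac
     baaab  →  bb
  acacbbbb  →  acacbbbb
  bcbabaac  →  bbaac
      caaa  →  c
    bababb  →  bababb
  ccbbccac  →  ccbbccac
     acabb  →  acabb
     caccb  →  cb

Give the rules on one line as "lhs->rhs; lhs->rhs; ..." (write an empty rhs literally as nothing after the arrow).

aaa->; acc->; cba->

  | bbbbba
  | bbacacac
  | baaab => bb
  | acacbbbb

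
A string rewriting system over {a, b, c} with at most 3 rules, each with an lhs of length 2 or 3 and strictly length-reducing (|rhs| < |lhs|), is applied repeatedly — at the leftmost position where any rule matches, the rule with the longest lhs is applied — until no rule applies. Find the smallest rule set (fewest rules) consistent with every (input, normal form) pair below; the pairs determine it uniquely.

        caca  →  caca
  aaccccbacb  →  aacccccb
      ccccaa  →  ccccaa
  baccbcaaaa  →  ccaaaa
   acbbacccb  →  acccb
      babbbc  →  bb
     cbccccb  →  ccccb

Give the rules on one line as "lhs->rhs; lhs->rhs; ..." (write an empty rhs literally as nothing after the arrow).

  | caca
  | aaccccbacb => aacccccb
  | ccccaa
  | baccbcaaaa => ccbcaaaa => ccaaaa

ba->; bc->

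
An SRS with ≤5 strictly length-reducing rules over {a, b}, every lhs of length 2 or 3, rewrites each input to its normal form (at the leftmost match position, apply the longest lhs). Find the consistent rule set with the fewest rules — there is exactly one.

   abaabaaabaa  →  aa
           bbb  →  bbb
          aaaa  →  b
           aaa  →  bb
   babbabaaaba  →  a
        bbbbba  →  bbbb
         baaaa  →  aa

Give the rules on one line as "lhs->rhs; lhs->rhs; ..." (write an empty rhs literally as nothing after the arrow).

  | abaabaaabaa => abaaabaa => aabaa => aa
  | bbb
  | aaaa => bba => b
  | aaa => bb

aaa->bb; ba->; baa->; bab->ba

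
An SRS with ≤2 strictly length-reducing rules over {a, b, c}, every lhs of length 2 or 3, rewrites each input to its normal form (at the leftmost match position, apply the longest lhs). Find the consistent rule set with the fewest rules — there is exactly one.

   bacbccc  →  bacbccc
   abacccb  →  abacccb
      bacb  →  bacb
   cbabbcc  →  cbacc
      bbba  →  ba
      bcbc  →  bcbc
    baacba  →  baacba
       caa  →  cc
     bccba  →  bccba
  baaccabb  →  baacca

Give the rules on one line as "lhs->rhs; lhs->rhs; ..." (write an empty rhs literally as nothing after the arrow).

  | bacbccc
  | abacccb
  | bacb
  | cbabbcc => cbacc

bb->; caa->cc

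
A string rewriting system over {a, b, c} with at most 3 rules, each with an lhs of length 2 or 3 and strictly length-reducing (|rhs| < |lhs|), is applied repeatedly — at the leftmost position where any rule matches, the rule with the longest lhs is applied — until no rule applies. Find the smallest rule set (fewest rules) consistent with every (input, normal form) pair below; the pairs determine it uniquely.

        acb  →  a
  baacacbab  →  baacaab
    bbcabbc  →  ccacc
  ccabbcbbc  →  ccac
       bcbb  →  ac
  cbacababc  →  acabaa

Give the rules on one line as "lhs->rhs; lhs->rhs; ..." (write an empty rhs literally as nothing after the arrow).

bb->c; bc->a; cb->

  | acb => a
  | baacacbab => baacaab
  | bbcabbc => ccabbc => ccacc
  | ccabbcbbc => ccaccbbc => ccacbc => ccac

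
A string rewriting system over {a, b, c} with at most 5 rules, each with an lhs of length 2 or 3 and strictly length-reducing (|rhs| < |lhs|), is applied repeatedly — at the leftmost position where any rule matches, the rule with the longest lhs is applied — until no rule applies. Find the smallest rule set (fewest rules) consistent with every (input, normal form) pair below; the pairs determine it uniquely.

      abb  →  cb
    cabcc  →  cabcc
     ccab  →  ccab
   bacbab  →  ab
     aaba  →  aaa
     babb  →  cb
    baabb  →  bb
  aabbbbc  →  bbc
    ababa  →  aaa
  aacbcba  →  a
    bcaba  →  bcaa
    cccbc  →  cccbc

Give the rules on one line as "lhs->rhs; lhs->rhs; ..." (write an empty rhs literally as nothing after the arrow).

abb->cb; acb->; ba->a; baa->

  | abb => cb
  | cabcc
  | ccab
  | bacbab => acbab => ab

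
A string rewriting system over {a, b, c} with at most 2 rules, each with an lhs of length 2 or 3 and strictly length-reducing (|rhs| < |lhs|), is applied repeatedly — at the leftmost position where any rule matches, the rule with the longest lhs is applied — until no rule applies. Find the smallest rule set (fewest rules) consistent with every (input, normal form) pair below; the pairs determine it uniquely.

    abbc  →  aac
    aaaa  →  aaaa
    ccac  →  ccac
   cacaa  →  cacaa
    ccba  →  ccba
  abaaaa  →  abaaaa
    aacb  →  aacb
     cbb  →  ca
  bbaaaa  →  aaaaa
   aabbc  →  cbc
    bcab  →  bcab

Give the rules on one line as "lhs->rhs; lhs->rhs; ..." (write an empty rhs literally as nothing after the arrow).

aab->c; bb->a

  | abbc => aac
  | aaaa
  | ccac
  | cacaa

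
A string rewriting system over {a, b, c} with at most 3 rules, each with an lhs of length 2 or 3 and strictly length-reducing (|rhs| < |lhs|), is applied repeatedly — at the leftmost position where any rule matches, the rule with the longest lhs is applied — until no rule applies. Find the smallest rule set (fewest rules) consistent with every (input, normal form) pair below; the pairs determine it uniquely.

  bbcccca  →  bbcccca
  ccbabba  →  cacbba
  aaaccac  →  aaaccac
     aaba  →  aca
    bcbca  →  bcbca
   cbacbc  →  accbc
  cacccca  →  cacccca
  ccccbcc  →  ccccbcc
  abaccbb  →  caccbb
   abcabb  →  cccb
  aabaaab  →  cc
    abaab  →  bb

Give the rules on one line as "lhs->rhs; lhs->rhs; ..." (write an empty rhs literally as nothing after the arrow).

  | bbcccca
  | ccbabba => cacbba
  | aaaccac
  | aaba => aca

ab->c; caa->b; cba->ac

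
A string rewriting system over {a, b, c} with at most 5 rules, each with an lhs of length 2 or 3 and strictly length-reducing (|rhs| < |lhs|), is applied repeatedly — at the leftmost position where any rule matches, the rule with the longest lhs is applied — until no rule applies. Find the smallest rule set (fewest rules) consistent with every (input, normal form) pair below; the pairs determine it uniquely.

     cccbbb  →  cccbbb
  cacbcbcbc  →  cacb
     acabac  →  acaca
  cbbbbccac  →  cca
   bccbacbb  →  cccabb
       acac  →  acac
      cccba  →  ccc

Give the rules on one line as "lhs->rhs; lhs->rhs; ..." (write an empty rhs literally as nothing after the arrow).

  | cccbbb
  | cacbcbcbc => cacbbcbc => cacbcbc => cacbbc => cacbc => cacb
  | acabac => acaca
  | cbbbbccac => cbbbccac => cbbccac => cbccac => cbcac => cbac => cca

ba->; bac->ca; bc->c; cbc->cb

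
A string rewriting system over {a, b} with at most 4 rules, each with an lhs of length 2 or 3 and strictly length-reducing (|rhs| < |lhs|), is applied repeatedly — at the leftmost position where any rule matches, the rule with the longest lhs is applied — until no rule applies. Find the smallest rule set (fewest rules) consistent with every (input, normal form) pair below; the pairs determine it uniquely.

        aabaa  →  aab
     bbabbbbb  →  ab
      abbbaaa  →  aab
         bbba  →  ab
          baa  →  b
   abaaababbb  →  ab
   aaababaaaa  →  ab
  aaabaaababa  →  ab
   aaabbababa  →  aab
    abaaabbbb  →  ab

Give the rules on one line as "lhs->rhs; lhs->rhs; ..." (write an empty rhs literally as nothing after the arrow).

  | aabaa => aaba => aab
  | bbabbbbb => aabbbbb => aaabbb => abbbb => aabb => aaa => ab
  | abbbaaa => aabaaa => aabaa => aaba => aab
  | bbba => aba => ab

aaa->ab; ba->b; bab->ba; bb->a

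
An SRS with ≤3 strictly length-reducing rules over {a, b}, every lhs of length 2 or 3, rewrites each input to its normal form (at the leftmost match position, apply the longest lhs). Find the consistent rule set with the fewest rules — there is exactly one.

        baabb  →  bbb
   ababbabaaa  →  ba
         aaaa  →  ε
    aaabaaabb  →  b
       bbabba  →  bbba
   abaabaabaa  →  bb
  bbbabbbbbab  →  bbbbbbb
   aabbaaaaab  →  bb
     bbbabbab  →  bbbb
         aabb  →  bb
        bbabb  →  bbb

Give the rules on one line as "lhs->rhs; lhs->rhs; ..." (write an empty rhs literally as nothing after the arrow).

  | baabb => bbb
  | ababbabaaa => abbabaaa => babaaa => baaa => ba
  | aaaa => aa => ε
  | aaabaaabb => abaaabb => aaabb => abb => b

aa->; ab->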